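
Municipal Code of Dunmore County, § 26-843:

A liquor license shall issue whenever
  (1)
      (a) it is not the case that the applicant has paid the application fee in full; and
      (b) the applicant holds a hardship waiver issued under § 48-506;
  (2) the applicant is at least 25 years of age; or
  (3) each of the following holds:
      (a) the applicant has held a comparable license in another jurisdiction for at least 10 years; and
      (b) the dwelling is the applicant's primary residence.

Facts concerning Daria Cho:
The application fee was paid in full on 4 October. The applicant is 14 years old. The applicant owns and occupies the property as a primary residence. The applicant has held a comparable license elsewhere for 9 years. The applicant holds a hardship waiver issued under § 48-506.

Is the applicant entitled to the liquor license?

(a) not (fee paid) — fails.
(b) hardship waiver — met.
(1): F AND T → false.
(2) age ≥ 25 — fails.
(a) prior license ≥ 10 yr — fails.
(b) primary residence — satisfied.
So (3) is not satisfied (F AND T).
Overall = F OR F OR F = false.

No — denied.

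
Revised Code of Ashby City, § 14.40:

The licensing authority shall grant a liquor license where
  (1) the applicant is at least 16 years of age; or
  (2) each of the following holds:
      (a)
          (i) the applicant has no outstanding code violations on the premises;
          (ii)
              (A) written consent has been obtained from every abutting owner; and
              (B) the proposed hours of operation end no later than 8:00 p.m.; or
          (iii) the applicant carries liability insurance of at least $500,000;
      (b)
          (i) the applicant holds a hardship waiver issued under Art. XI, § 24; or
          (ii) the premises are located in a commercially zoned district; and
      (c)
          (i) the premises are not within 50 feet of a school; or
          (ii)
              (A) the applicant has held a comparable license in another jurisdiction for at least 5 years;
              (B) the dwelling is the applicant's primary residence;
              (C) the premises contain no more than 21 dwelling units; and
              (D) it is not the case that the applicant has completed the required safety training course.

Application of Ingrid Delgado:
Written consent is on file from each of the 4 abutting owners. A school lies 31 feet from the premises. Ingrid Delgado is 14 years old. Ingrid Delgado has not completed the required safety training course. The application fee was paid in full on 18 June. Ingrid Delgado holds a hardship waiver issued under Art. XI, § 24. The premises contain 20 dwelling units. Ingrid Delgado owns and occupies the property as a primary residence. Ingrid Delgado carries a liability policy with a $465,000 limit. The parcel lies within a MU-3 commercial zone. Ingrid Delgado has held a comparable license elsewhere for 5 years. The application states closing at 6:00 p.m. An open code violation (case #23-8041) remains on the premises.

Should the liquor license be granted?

Yes — granted.

(1) age ≥ 16 — fails.
(i) no code violations — fails.
(A) all abutters consent — met.
(B) closes by 8 p.m. — met.
(ii) = T AND T = true.
(iii) insurance ≥ $500,000 — not met.
(a): F OR T OR F → true.
(i) hardship waiver — holds.
(ii) commercially zoned — satisfied.
(b): T OR T → true.
(i) ≥50 ft from school — not met.
(A) prior license ≥ 5 yr — satisfied.
(B) primary residence — holds.
(C) ≤ 21 units — met.
(D) not (safety training) — satisfied.
(ii) = T AND T AND T AND T = true.
(c): F OR T → true.
(2): T AND T AND T → true.
So Overall is satisfied (F OR T).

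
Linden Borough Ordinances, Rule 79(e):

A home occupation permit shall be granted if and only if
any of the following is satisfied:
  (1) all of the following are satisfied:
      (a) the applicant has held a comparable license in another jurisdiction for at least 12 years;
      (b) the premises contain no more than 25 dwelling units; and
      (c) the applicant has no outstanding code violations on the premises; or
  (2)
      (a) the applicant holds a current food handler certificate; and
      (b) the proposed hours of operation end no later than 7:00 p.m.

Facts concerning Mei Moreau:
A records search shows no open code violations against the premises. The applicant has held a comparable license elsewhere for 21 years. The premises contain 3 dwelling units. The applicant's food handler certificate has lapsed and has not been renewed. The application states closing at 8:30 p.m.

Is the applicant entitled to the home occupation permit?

(a) prior license ≥ 12 yr — satisfied.
(b) ≤ 25 units — satisfied.
(c) no code violations — satisfied.
(1) = T AND T AND T = true.
(a) food handler cert. — not satisfied.
(b) closes by 7 p.m. — not satisfied.
So (2) is not satisfied (F AND F).
Overall = T OR F = true.

Yes — granted.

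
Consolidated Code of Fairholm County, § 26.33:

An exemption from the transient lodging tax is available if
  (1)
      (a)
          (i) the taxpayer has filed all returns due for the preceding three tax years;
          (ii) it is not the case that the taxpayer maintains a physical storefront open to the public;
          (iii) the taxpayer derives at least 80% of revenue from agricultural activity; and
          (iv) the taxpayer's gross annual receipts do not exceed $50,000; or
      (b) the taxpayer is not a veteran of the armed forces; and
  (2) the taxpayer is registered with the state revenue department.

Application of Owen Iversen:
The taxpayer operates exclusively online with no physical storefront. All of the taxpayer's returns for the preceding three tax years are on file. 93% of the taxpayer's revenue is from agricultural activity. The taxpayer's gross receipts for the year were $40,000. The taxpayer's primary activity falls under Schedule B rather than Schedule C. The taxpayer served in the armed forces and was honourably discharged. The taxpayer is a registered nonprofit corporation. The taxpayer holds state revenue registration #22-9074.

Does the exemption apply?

(i) returns current — satisfied.
(ii) not (has storefront) — holds.
(iii) ≥80% agricultural — met.
(iv) receipts ≤ $50,000 — holds.
(a) = T AND T AND T AND T = true.
(b) not (veteran) — fails.
(1): T OR F → true.
(2) state-registered — satisfied.
So Overall is satisfied (T AND T).

Yes — exempt.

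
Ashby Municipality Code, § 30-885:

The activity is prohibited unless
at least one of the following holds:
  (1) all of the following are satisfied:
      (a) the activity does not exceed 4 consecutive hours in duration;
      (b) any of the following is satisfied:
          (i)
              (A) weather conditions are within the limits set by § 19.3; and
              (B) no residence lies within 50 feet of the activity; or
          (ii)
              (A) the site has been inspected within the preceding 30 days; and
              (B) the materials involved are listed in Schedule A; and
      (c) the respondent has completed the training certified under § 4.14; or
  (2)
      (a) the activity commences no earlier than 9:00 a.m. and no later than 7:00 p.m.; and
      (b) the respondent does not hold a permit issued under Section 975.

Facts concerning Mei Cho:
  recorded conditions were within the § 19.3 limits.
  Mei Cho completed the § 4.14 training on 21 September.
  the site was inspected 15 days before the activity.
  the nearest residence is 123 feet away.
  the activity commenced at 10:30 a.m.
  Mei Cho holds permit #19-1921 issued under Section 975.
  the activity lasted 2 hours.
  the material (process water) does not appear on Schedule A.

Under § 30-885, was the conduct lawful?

Yes — lawful.

(a) ≤ 4 hrs duration — satisfied.
(A) weather ok — holds.
(B) no residence in 50 ft — holds.
(i) = T AND T = true.
(A) site inspected — holds.
(B) Schedule A material — not satisfied.
(ii) = T AND F = false.
So (b) is satisfied (T OR F).
(c) training certified — holds.
So (1) is satisfied (T AND T AND T).
(a) start within hours — satisfied.
(b) not (holds permit) — not met.
So (2) is not satisfied (T AND F).
So Overall is satisfied (T OR F).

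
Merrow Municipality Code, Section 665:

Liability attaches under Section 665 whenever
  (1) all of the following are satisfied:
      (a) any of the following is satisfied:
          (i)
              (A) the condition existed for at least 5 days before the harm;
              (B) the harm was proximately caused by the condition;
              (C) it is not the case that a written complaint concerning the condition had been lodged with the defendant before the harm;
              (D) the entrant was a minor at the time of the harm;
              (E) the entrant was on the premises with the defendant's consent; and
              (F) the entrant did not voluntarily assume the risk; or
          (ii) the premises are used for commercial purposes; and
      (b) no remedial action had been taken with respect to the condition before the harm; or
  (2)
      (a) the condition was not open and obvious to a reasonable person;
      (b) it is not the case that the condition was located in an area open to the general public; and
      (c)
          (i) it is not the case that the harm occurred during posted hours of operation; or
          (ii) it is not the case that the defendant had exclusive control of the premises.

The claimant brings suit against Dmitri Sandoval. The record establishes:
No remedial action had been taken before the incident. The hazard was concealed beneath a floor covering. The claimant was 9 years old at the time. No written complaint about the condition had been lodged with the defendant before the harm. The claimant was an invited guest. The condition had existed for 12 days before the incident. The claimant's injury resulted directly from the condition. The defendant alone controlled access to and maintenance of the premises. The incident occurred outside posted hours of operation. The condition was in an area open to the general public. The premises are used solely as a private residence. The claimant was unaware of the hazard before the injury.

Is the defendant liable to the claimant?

Yes — liable.

(A) condition ≥5 days old — holds.
(B) proximate cause — met.
(C) not (complaint lodged) — satisfied.
(D) entrant a minor — holds.
(E) consent to enter — satisfied.
(F) no assumed risk — met.
(i): T AND T AND T AND T AND T AND T → true.
(ii) commercial use — not satisfied.
(a) = T OR F = true.
(b) no remedial action — satisfied.
(1) = T AND T = true.
(a) not open/obvious — satisfied.
(b) not (public area) — fails.
(i) not (during posted hours) — met.
(ii) not (exclusive control) — not met.
(c): T OR F → true.
(2): T AND F AND T → false.
Overall: T OR F → true.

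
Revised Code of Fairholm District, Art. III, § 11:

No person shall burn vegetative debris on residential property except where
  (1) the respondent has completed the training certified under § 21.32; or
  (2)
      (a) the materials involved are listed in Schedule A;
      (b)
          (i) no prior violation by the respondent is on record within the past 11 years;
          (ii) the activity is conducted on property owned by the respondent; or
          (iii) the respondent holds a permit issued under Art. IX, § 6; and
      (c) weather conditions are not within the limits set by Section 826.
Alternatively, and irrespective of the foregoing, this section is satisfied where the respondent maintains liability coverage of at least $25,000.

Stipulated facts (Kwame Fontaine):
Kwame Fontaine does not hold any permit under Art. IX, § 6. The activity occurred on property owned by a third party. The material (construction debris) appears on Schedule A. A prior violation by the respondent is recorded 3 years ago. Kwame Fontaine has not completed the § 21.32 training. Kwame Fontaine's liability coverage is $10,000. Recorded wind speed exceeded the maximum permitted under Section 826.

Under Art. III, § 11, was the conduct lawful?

No — unlawful.

(1) training certified — not met.
(a) Schedule A material — satisfied.
(i) no prior violation — not satisfied.
(ii) own property — not satisfied.
(iii) holds permit — fails.
So (b) is not satisfied (F OR F OR F).
(c) not (weather ok) — holds.
So (2) is not satisfied (T AND F AND T).
Overall = F OR F = false.
Exception (coverage ≥ $25,000) — not satisfied.
Result: main false OR exception false → false.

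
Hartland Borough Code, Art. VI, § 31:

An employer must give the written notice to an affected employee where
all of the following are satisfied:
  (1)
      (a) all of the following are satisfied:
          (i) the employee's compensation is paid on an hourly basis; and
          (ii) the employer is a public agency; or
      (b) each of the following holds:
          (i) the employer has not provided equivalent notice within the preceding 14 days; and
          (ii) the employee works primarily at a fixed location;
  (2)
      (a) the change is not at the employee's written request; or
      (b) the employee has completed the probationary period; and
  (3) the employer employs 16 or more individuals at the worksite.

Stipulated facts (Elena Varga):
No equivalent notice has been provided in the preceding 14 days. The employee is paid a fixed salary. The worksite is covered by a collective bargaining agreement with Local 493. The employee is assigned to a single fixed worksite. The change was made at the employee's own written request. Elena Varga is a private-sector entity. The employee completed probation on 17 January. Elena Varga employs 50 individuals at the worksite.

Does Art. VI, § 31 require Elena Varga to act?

Yes — required.

(i) hourly-paid — not satisfied.
(ii) public agency — fails.
So (a) is not satisfied (F AND F).
(i) no recent notice — satisfied.
(ii) fixed location — satisfied.
So (b) is satisfied (T AND T).
So (1) is satisfied (F OR T).
(a) not employee-requested — not met.
(b) past probation — satisfied.
(2) = F OR T = true.
(3) ≥ 16 at site — satisfied.
So Overall is satisfied (T AND T AND T).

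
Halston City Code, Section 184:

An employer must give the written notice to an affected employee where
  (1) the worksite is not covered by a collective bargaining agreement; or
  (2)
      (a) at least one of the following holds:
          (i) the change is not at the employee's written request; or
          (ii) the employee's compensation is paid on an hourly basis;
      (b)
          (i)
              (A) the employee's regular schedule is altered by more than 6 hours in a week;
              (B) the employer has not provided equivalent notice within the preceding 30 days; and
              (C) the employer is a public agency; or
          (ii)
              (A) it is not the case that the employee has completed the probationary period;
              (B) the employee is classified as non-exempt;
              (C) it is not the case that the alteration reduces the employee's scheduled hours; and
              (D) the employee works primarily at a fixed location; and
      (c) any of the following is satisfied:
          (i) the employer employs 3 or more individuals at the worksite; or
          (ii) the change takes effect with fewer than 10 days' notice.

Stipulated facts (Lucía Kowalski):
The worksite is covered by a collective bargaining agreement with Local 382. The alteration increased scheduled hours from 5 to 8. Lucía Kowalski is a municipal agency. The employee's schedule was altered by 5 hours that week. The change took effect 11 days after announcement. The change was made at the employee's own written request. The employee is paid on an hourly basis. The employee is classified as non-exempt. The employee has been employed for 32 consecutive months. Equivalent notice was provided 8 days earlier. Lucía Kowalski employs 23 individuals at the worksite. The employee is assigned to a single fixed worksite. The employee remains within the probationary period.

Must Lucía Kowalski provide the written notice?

Yes — required.

(1) no CBA — not met.
(i) not employee-requested — not satisfied.
(ii) hourly-paid — holds.
(a) = F OR T = true.
(A) schedule shift > 6h — fails.
(B) no recent notice — fails.
(C) public agency — met.
(i) = F AND F AND T = false.
(A) not (past probation) — satisfied.
(B) non-exempt — holds.
(C) not (hours reduced) — holds.
(D) fixed location — holds.
So (ii) is satisfied (T AND T AND T AND T).
(b) = F OR T = true.
(i) ≥ 3 at site — holds.
(ii) < 10 days' notice — fails.
(c): T OR F → true.
(2): T AND T AND T → true.
Overall = F OR T = true.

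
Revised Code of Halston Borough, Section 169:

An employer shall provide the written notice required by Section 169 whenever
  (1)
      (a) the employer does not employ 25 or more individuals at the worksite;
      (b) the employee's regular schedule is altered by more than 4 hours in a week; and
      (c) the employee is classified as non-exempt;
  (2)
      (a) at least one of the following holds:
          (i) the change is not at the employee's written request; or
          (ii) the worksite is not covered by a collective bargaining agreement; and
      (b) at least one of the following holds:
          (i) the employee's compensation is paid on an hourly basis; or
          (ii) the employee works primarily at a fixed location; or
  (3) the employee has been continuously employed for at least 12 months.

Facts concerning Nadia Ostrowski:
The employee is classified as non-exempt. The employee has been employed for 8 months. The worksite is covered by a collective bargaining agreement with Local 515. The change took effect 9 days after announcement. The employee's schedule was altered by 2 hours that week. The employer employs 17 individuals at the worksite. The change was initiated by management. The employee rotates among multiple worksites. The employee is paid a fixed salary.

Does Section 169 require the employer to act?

(a) not (≥ 25 at site) — met.
(b) schedule shift > 4h — fails.
(c) non-exempt — holds.
(1) = T AND F AND T = false.
(i) not employee-requested — holds.
(ii) no CBA — fails.
(a): T OR F → true.
(i) hourly-paid — fails.
(ii) fixed location — not satisfied.
So (b) is not satisfied (F OR F).
(2): T AND F → false.
(3) tenure ≥ 12 mo. — not satisfied.
So Overall is not satisfied (F OR F OR F).

No — not required.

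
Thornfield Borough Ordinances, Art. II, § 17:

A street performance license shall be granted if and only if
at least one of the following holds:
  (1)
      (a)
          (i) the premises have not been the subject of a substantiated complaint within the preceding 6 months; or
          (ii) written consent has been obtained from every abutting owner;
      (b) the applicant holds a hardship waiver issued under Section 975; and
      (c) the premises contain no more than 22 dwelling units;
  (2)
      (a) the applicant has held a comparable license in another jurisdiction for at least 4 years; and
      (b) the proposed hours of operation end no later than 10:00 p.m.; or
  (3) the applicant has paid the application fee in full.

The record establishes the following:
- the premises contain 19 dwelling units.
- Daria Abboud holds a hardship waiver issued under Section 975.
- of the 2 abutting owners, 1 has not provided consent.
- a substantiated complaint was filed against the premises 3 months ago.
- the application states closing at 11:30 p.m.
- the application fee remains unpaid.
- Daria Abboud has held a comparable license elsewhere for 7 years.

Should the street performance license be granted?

(i) no complaint in 6 mo. — not met.
(ii) all abutters consent — not satisfied.
So (a) is not satisfied (F OR F).
(b) hardship waiver — holds.
(c) ≤ 22 units — satisfied.
(1) = F AND T AND T = false.
(a) prior license ≥ 4 yr — holds.
(b) closes by 10 p.m. — fails.
(2): T AND F → false.
(3) fee paid — fails.
Overall: F OR F OR F → false.

No — denied.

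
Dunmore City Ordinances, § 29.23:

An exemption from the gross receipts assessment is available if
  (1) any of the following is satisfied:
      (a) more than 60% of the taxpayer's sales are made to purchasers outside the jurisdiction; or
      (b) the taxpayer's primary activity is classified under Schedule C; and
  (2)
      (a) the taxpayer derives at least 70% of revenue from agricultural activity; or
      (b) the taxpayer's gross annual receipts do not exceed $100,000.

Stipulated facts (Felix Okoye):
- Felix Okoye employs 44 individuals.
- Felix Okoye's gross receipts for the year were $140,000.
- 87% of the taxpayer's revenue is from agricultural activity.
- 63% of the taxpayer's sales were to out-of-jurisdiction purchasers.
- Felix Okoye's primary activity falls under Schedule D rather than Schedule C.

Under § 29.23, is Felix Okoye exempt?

(a) >60% out-of-jur. sales — holds.
(b) Schedule C activity — fails.
So (1) is satisfied (T OR F).
(a) ≥70% agricultural — met.
(b) receipts ≤ $100,000 — not satisfied.
(2): T OR F → true.
Overall: T AND T → true.

Yes — exempt.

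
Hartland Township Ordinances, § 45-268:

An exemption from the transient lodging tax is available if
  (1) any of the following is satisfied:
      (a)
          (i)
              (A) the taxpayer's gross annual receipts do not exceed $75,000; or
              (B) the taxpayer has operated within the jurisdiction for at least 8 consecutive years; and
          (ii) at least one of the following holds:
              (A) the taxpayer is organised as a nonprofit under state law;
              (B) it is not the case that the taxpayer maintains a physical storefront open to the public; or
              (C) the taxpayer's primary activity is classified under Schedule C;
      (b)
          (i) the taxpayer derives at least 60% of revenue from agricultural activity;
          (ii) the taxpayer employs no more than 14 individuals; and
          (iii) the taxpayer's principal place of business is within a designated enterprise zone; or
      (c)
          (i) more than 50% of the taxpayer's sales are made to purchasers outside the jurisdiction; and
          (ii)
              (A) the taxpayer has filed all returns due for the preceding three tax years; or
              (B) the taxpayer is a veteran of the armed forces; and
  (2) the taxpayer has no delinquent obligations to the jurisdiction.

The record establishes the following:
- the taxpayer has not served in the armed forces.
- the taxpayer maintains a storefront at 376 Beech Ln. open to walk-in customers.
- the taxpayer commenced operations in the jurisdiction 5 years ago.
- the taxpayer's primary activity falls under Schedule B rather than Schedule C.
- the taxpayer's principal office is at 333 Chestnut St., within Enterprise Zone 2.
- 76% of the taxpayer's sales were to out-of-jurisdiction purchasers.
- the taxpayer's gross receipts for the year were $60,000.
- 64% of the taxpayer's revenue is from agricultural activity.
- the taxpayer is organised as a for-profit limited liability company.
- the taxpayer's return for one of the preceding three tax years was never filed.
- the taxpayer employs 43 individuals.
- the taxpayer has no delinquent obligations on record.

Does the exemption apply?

No — not exempt.

(A) receipts ≤ $75,000 — holds.
(B) ≥ 8 yrs in jurisdiction — fails.
So (i) is satisfied (T OR F).
(A) nonprofit — not satisfied.
(B) not (has storefront) — not satisfied.
(C) Schedule C activity — not met.
So (ii) is not satisfied (F OR F OR F).
(a): T AND F → false.
(i) ≥60% agricultural — met.
(ii) ≤ 14 employees — not satisfied.
(iii) in enterprise zone — holds.
(b) = T AND F AND T = false.
(i) >50% out-of-jur. sales — holds.
(A) returns current — fails.
(B) veteran — fails.
So (ii) is not satisfied (F OR F).
So (c) is not satisfied (T AND F).
(1) = F OR F OR F = false.
(2) no delinquency — met.
Overall: F AND T → false.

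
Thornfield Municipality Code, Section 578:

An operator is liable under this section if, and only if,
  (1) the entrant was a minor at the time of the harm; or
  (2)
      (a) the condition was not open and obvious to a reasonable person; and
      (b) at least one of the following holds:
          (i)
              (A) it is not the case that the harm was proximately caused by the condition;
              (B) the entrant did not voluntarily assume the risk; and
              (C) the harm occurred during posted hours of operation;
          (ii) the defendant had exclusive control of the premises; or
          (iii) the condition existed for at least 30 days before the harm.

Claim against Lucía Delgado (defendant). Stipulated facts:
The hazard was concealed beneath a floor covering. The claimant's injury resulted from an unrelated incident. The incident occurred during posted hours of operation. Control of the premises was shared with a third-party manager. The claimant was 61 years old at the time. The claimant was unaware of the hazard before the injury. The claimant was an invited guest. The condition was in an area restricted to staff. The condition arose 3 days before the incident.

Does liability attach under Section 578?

(1) entrant a minor — not satisfied.
(a) not open/obvious — met.
(A) not (proximate cause) — holds.
(B) no assumed risk — met.
(C) during posted hours — met.
(i) = T AND T AND T = true.
(ii) exclusive control — fails.
(iii) condition ≥30 days old — not satisfied.
So (b) is satisfied (T OR F OR F).
So (2) is satisfied (T AND T).
So Overall is satisfied (F OR T).

Yes — liable.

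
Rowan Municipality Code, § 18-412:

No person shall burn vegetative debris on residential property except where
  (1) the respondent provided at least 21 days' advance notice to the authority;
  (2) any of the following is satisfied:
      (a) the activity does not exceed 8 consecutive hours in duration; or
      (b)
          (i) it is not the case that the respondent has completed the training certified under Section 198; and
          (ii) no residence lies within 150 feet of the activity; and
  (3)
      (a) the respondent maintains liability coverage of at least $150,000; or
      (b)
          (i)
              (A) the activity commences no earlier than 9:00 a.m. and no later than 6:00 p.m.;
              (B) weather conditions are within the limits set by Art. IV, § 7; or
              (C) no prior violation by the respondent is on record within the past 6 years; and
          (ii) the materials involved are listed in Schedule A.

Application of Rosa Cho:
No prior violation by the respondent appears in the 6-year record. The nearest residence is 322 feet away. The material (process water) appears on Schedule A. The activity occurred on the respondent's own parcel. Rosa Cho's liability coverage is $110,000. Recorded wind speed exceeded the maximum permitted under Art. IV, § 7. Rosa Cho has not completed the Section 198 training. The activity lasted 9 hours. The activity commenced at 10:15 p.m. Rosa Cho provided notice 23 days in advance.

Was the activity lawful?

(1) ≥21 days' notice — holds.
(a) ≤ 8 hrs duration — not satisfied.
(i) not (training certified) — holds.
(ii) no residence in 150 ft — met.
(b) = T AND T = true.
So (2) is satisfied (F OR T).
(a) coverage ≥ $150,000 — not satisfied.
(A) start within hours — not satisfied.
(B) weather ok — not satisfied.
(C) no prior violation — satisfied.
(i) = F OR F OR T = true.
(ii) Schedule A material — satisfied.
So (b) is satisfied (T AND T).
(3): F OR T → true.
So Overall is satisfied (T AND T AND T).

Yes — lawful.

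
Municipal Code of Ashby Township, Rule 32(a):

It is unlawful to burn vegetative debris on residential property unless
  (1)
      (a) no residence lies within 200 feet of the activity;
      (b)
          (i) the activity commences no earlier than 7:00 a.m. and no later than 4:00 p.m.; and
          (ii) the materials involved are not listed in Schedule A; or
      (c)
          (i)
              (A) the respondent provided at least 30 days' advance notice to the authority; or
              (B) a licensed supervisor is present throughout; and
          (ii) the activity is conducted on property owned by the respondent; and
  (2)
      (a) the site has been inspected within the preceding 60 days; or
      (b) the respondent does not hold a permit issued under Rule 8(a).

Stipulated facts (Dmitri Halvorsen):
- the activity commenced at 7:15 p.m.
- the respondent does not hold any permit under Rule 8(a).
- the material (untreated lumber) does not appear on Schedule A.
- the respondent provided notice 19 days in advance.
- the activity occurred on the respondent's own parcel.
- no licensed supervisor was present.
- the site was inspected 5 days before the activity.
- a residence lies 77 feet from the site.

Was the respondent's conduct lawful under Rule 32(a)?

No — unlawful.

(a) no residence in 200 ft — not met.
(i) start within hours — not met.
(ii) not (Schedule A material) — holds.
So (b) is not satisfied (F AND T).
(A) ≥30 days' notice — fails.
(B) supervisor present — not met.
(i) = F OR F = false.
(ii) own property — holds.
So (c) is not satisfied (F AND T).
(1) = F OR F OR F = false.
(a) site inspected — holds.
(b) not (holds permit) — satisfied.
(2): T OR T → true.
Overall: F AND T → false.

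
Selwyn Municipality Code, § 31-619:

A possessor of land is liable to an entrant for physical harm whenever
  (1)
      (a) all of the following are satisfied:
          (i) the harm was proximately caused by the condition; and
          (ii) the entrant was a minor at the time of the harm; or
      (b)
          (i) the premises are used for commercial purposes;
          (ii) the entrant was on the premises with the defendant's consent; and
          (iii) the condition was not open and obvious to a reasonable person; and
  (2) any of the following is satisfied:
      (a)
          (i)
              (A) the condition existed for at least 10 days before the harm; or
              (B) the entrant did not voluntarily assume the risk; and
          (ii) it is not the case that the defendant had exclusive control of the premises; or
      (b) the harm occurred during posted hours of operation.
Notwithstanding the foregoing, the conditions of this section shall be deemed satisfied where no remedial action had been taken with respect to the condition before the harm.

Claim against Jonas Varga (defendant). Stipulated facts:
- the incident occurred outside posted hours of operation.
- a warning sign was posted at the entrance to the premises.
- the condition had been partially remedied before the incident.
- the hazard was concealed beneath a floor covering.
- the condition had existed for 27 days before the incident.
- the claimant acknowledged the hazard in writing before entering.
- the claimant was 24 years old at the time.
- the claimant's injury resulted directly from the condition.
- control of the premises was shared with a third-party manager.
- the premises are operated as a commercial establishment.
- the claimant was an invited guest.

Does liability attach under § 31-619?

(i) proximate cause — met.
(ii) entrant a minor — fails.
(a) = T AND F = false.
(i) commercial use — holds.
(ii) consent to enter — satisfied.
(iii) not open/obvious — satisfied.
(b): T AND T AND T → true.
So (1) is satisfied (F OR T).
(A) condition ≥10 days old — holds.
(B) no assumed risk — not met.
(i) = T OR F = true.
(ii) not (exclusive control) — holds.
(a): T AND T → true.
(b) during posted hours — fails.
(2): T OR F → true.
Overall: T AND T → true.
Exception (no remedial action) — not satisfied.
Result: main true OR exception false → true.

Yes — liable.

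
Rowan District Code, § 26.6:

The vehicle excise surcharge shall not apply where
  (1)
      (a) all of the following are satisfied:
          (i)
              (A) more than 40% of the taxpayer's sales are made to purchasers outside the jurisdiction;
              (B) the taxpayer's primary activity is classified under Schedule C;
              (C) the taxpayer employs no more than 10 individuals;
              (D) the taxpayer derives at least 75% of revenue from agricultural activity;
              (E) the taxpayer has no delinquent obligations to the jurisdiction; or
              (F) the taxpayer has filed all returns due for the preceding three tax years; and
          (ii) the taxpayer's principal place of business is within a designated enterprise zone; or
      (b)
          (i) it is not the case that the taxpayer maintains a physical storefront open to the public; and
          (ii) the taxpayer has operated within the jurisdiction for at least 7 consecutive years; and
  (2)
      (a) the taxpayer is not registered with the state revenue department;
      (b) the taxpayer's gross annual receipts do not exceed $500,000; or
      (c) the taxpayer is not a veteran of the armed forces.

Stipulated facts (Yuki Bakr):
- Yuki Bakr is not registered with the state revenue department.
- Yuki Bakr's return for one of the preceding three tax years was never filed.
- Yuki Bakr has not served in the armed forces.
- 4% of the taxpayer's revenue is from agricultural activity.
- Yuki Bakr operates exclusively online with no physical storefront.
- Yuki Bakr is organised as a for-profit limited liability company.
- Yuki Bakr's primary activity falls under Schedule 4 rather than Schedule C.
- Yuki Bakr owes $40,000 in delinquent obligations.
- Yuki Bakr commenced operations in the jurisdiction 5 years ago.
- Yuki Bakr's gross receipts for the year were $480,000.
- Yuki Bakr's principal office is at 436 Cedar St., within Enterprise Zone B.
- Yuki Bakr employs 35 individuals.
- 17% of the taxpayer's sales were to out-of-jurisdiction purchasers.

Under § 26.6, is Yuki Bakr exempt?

(A) >40% out-of-jur. sales — not met.
(B) Schedule C activity — not met.
(C) ≤ 10 employees — not satisfied.
(D) ≥75% agricultural — not satisfied.
(E) no delinquency — fails.
(F) returns current — not met.
(i) = F OR F OR F OR F OR F OR F = false.
(ii) in enterprise zone — satisfied.
So (a) is not satisfied (F AND T).
(i) not (has storefront) — met.
(ii) ≥ 7 yrs in jurisdiction — not met.
(b) = T AND F = false.
(1): F OR F → false.
(a) not (state-registered) — met.
(b) receipts ≤ $500,000 — satisfied.
(c) not (veteran) — holds.
So (2) is satisfied (T OR T OR T).
So Overall is not satisfied (F AND T).

No — not exempt.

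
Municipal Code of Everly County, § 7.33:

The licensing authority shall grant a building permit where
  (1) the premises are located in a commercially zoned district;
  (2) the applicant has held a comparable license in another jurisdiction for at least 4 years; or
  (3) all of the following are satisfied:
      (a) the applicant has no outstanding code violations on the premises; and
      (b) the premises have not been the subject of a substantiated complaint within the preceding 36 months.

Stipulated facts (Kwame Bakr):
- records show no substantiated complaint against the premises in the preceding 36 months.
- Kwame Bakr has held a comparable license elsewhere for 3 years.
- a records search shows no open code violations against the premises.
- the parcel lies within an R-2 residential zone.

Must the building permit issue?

(1) commercially zoned — fails.
(2) prior license ≥ 4 yr — not met.
(a) no code violations — holds.
(b) no complaint in 36 mo. — holds.
So (3) is satisfied (T AND T).
So Overall is satisfied (F OR F OR T).

Yes — granted.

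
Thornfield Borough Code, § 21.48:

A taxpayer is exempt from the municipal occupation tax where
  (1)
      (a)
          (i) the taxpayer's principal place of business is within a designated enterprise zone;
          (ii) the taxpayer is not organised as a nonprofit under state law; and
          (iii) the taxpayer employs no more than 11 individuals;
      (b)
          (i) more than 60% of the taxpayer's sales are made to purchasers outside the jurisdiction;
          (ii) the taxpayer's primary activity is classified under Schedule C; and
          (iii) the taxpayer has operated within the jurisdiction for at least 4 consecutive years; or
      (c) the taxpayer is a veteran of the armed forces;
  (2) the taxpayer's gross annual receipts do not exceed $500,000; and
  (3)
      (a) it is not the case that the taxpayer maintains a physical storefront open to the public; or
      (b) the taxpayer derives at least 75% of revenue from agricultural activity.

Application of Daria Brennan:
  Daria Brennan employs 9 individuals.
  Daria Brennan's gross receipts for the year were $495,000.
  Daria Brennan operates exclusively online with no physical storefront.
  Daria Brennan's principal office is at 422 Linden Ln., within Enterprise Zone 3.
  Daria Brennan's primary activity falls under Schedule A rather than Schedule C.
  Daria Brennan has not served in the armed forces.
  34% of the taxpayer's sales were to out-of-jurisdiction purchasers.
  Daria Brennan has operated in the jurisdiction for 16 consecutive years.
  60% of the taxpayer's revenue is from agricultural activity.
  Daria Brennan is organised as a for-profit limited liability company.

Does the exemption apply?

(i) in enterprise zone — holds.
(ii) not (nonprofit) — holds.
(iii) ≤ 11 employees — satisfied.
(a) = T AND T AND T = true.
(i) >60% out-of-jur. sales — not satisfied.
(ii) Schedule C activity — fails.
(iii) ≥ 4 yrs in jurisdiction — holds.
(b) = F AND F AND T = false.
(c) veteran — not met.
So (1) is satisfied (T OR F OR F).
(2) receipts ≤ $500,000 — satisfied.
(a) not (has storefront) — met.
(b) ≥75% agricultural — fails.
(3) = T OR F = true.
Overall = T AND T AND T = true.

Yes — exempt.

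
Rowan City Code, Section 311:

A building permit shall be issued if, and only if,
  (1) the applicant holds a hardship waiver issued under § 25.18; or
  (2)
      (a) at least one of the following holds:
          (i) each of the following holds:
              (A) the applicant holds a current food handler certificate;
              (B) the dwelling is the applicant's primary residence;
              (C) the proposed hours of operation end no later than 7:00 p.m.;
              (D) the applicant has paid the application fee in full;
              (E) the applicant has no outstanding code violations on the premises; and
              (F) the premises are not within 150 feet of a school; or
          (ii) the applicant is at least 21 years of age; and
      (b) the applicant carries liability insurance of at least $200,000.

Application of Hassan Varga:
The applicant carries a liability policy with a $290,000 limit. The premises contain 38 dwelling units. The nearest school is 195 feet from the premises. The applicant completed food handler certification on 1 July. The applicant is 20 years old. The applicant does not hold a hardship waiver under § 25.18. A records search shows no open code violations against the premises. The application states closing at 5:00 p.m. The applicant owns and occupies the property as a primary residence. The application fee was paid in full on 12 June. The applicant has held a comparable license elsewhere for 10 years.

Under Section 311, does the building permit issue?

(1) hardship waiver — not satisfied.
(A) food handler cert. — holds.
(B) primary residence — holds.
(C) closes by 7 p.m. — met.
(D) fee paid — satisfied.
(E) no code violations — satisfied.
(F) ≥150 ft from school — satisfied.
(i): T AND T AND T AND T AND T AND T → true.
(ii) age ≥ 21 — not satisfied.
(a) = T OR F = true.
(b) insurance ≥ $200,000 — met.
(2): T AND T → true.
Overall = F OR T = true.

Yes — granted.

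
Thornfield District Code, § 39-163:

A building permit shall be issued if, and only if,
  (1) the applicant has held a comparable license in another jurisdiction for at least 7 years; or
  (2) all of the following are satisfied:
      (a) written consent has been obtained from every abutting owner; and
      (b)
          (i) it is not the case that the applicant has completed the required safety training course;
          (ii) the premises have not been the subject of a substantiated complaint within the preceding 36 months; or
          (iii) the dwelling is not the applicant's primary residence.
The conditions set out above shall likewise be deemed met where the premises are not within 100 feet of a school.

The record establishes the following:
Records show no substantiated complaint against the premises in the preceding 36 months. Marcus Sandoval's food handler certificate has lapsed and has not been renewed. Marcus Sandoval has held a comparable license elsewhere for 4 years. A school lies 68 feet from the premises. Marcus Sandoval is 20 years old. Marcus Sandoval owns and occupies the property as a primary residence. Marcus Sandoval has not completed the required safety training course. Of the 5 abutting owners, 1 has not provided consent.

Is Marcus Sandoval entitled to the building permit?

(1) prior license ≥ 7 yr — not met.
(a) all abutters consent — fails.
(i) not (safety training) — satisfied.
(ii) no complaint in 36 mo. — holds.
(iii) not (primary residence) — not met.
So (b) is satisfied (T OR T OR F).
(2): F AND T → false.
Overall = F OR F = false.
Exception (≥100 ft from school) — not satisfied.
Result: main false OR exception false → false.

No — denied.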